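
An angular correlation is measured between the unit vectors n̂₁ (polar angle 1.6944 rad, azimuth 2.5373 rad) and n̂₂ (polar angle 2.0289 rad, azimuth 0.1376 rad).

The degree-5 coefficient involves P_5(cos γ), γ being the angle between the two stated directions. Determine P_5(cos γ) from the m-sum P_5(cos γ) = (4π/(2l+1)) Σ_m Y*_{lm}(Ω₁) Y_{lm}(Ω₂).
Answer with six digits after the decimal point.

Addition theorem: P_5(cos γ) = (4π/11) Σ_m Y*_{lm}(Ω₁) Y_{lm}(Ω₂), m = −5…5:
  m=-5: (+0.443476+0.053532i) × (+0.208091-0.171046i) = +0.101440-0.064715i  (running Σ = +0.101440-0.064715i)
  m=-4: (+0.131424+0.116300i) × (-0.357989+0.219682i) = -0.072598-0.012763i  (running Σ = +0.028842-0.077478i)
  m=-3: (-0.069960-0.283326i) × (+0.173812-0.076123i) = -0.033728-0.043920i  (running Σ = -0.004886-0.121398i)
  m=-2: (+0.069589-0.183645i) × (+0.239780-0.067705i) = +0.004252-0.048746i  (running Σ = -0.000633-0.170144i)
  m=-1: (-0.207161+0.143036i) × (-0.266007+0.036835i) = +0.049837-0.045679i  (running Σ = +0.049204-0.215823i)
  m=0: (-0.201149-0.000000i) × (-0.192355+0.000000i) = +0.038692+0.000000i  (running Σ = +0.087896-0.215823i)
  m=1: (+0.207161+0.143036i) × (+0.266007+0.036835i) = +0.049837+0.045679i  (running Σ = +0.137734-0.170144i)
  m=2: (+0.069589+0.183645i) × (+0.239780+0.067705i) = +0.004252+0.048746i  (running Σ = +0.141986-0.121398i)
  m=3: (+0.069960-0.283326i) × (-0.173812-0.076123i) = -0.033728+0.043920i  (running Σ = +0.108258-0.077478i)
  m=4: (+0.131424-0.116300i) × (-0.357989-0.219682i) = -0.072598+0.012763i  (running Σ = +0.035661-0.064715i)
  m=5: (-0.443476+0.053532i) × (-0.208091-0.171046i) = +0.101440+0.064715i  (running Σ = +0.137100+0.000000i)
Total Σ_m = +0.137100+0.000000i. Multiply by 1.142397: +0.156623+0.000000i. P_5(cos γ) = 0.156623

0.156623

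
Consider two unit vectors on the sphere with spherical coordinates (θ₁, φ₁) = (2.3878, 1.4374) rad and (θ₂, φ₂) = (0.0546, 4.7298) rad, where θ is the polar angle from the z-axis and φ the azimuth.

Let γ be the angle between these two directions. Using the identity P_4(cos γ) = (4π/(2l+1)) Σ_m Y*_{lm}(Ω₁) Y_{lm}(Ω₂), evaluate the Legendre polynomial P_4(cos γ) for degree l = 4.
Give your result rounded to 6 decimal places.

Summing Y*_{l m}(θ₁,φ₁)·Y_{l m}(θ₂,φ₂) over m ∈ [−4, 4]; prefactor 4π/(2·4+1) = 1.396263:
  [-4]  conj(Y_{4,-4})(Ω₁) = +0.083600-0.049386i ; Y_{4,-4}(Ω₂) = +0.000004-0.000000i ; Δ = +0.000000-0.000000i
  [-3]  conj(Y_{4,-3})(Ω₁) = +0.113981+0.269449i ; Y_{4,-3}(Ω₂) = -0.000011-0.000203i ; Δ = +0.000053-0.000026i
  [-2]  conj(Y_{4,-2})(Ω₁) = -0.411299+0.112411i ; Y_{4,-2}(Ω₂) = -0.005953+0.000207i ; Δ = +0.002425-0.000755i
  [-1]  conj(Y_{4,-1})(Ω₁) = -0.022641-0.168717i ; Y_{4,-1}(Ω₂) = +0.001786+0.102564i ; Δ = +0.017264-0.002623i
  [+0]  conj(Y_{4,0})(Ω₁) = -0.323404-0.000000i ; Y_{4,0}(Ω₂) = +0.833715+0.000000i ; Δ = -0.269626-0.000000i
  [+1]  conj(Y_{4,1})(Ω₁) = +0.022641-0.168717i ; Y_{4,1}(Ω₂) = -0.001786+0.102564i ; Δ = +0.017264+0.002623i
  [+2]  conj(Y_{4,2})(Ω₁) = -0.411299-0.112411i ; Y_{4,2}(Ω₂) = -0.005953-0.000207i ; Δ = +0.002425+0.000755i
  [+3]  conj(Y_{4,3})(Ω₁) = -0.113981+0.269449i ; Y_{4,3}(Ω₂) = +0.000011-0.000203i ; Δ = +0.000053+0.000026i
  [+4]  conj(Y_{4,4})(Ω₁) = +0.083600+0.049386i ; Y_{4,4}(Ω₂) = +0.000004+0.000000i ; Δ = +0.000000+0.000000i
Total Σ_m = -0.230141+0.000000i. Multiply by 1.396263: -0.321337+0.000000i. P_4(cos γ) = -0.321337

-0.321337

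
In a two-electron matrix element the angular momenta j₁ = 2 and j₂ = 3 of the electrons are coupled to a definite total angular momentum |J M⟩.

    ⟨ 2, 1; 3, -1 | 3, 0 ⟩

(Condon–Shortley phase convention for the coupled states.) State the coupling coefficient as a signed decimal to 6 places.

+0.182574

j₁+j₂−J=2  J+j₁−j₂=2  J−j₁+j₂=4  j₁+j₂+J+1=9
(j₁±m₁, j₂±m₂, J±M) = (3,1,2,4,3,3)
P² = 96/5
sum k=0..1:
  [0] +1/8 = 1/8
  [1] −1/12 = -1/12
S = 1/24
C² = P²·S² = 1/30 ; C = +0.182574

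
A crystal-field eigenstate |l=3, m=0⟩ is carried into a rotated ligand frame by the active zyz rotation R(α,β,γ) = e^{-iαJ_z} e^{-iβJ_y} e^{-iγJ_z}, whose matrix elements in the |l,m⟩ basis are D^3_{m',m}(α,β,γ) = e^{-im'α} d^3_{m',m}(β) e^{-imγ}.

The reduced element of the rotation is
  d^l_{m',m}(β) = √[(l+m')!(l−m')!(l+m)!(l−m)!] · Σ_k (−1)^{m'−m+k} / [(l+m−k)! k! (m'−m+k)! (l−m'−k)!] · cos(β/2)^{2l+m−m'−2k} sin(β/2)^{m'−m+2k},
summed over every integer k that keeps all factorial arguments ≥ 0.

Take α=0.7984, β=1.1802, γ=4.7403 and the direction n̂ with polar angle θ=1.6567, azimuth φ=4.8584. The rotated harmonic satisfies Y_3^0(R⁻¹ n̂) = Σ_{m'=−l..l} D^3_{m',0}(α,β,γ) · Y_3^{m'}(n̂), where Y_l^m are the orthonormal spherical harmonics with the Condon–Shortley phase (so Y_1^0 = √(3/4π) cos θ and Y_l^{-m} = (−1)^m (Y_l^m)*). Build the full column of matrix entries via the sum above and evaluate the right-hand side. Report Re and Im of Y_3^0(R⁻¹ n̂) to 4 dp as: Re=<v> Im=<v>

Need the full column D^3_{m',0} for m'=−3..3 at α=0.7984, β=1.1802, γ=4.7403.
cos(β/2)=0.830885, sin(β/2)=0.556444
d^3_{-3,0}: single k=3 term ⇒ +0.441980;  D = -0.324476+0.300102i
d^3_{-2,0}: k∈[2..3] ⇒ +0.808291 -0.362517 = +0.445773;  D = -0.011590+0.445623i
d^3_{-1,0}: k∈[1..3] ⇒ +0.763338 -1.027068 +0.153546 = -0.110184;  D = -0.076892-0.078918i
d^3_{0,0}: k∈[0..3] ⇒ +0.329038 -1.328157 +0.595677 -0.029684 = -0.433127;  D = -0.433127+0.000000i
d^3_{1,0}: k∈[0..2] ⇒ -0.763338 +1.027068 -0.153546 = +0.110184;  D = +0.076892-0.078918i
d^3_{2,0}: k∈[0..1] ⇒ +0.808291 -0.362517 = +0.445773;  D = -0.011590-0.445623i
d^3_{3,0}: single k=0 term ⇒ -0.441980;  D = +0.324476+0.300102i
Y_3^{m'}(θ=1.6567,φ=4.8584) and Σ D·Y over m':
  (-0.3245+0.3001i)·(-0.1750-0.3737i)  (-0.0116+0.4456i)·(+0.0834-0.0251i)  (-0.0769-0.0789i)·(-0.0451-0.3068i)  (-0.4331+0.0000i)·(+0.0949+0.0000i)  (+0.0769-0.0789i)·(+0.0451-0.3068i)  (-0.0116-0.4456i)·(+0.0834+0.0251i)  (+0.3245+0.3001i)·(+0.1750-0.3737i)
Y_3^0(R⁻¹ n̂) = +0.275673+0.000000i

Re=0.2757 Im=0.0000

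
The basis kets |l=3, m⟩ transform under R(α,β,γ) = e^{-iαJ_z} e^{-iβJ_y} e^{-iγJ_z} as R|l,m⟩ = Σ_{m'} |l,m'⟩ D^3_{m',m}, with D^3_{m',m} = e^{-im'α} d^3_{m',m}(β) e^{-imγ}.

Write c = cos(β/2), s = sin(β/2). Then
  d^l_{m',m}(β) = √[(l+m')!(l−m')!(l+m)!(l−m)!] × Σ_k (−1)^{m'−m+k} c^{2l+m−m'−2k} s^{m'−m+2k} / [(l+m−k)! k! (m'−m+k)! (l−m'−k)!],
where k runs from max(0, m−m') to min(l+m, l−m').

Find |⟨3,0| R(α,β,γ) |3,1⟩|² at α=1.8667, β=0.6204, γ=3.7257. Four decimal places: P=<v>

Split into d^3_{0,1}(β=0.6204) × two z-phases.
With c≡cos(β/2)=0.952273 and s≡sin(β/2)=0.305249, N=[6·6·24·2]^{1/2}=41.569219
The bounds max(0,m−m')=1 and min(l+m,l−m')=3 give 3 terms
  k=1: (−1)^0·41.5692/(12)·0.9523^5·0.3052^1 = +0.828040
  k=2: (−1)^1·41.5692/(4)·0.9523^3·0.3052^3 = -0.255246
  k=3: (−1)^2·41.5692/(12)·0.9523^1·0.3052^5 = +0.008742
d^3_{0,1}(0.6204) = +0.828040 -0.255246 +0.008742 = +0.581536
|D^3_{0,1}|² = |d^3_{0,1}(β)|² = (+0.581536)² = 0.338185 (the z-rotation phases have unit modulus)

P=0.3382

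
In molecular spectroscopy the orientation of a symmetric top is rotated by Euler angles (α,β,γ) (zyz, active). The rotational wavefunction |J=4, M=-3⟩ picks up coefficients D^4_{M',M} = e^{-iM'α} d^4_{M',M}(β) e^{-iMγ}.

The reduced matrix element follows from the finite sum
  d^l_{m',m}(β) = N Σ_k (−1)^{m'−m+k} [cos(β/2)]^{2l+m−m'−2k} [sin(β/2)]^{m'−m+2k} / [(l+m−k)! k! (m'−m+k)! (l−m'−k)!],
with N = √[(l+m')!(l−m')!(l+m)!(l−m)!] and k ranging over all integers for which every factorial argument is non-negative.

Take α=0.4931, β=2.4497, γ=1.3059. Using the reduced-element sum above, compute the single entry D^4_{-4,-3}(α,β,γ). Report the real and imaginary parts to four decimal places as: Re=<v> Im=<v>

Split into d^4_{-4,-3}(β=2.4497) × two z-phases.
With c≡cos(β/2)=0.339087 and s≡sin(β/2)=0.940755, N=[1·40320·1·5040]^{1/2}=14255.272709
k: max(0,(-3)−(-4))=1 … min(4+(-3),4−(-4))=1
  k=1: (−1)^0·14255.2727/(5040)·0.3391^7·0.9408^1 = +0.001372
d^4_{-4,-3}(2.4497) = +0.001372
D = (-0.390895+0.920435i)·(+0.001372)·(-0.713646-0.700507i) = +0.001267-0.000525i

Re=0.0013 Im=-0.0005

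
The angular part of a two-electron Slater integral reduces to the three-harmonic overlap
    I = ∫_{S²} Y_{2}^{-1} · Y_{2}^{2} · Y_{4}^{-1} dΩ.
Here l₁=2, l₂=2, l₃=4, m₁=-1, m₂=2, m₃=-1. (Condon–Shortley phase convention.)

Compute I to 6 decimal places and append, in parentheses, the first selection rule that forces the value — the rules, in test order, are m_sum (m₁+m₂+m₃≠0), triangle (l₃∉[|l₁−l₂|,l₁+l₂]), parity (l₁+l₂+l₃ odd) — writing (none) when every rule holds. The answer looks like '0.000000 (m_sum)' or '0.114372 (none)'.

m-sum 0 ✓  L=8 even ✓  0≤4≤4 ✓
Π(2lᵢ+1) = 5×5×9 = 225
triangle coeff Δ(2,2,4) = 1/630
Σ_t [0,0]: t=0:+1/16 = 1/16
(3j)²=2/35 [(2 2 4; 0 0 0)], sign=+1
Σ_t [0,0]: t=0:+1/144 = 1/144
(3j)²=1/126 [(2 2 4; -1 2 -1)], sign=-1
⇒ 4πI² = 5/49
I = (-1)√(5/49/(4π)) = -0.09011188
No selection rule forces the value: the integral is nonzero (none).

-0.090112 (none)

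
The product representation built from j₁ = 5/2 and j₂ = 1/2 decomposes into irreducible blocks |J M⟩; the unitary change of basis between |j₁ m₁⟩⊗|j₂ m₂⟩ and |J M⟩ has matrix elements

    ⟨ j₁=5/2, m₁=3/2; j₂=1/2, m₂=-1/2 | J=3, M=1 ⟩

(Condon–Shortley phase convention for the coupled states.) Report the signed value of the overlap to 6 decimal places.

+√(1/3) ≈ +0.577350

triangle: 0!×5!×1!/7! = 120/5040
(j±m)!: 4!×1!×0!×1!×4!×2! = 1152
prefactor² = (2J+1)×Δ×N² = 192
  k=0: +1/(0!×0!×1!×0!×4!×1!) = 1/24
Σ = 1/24  ⇒  CG² = 192×(1/24)² = 1/3
CG = +√(1/3) = +0.577350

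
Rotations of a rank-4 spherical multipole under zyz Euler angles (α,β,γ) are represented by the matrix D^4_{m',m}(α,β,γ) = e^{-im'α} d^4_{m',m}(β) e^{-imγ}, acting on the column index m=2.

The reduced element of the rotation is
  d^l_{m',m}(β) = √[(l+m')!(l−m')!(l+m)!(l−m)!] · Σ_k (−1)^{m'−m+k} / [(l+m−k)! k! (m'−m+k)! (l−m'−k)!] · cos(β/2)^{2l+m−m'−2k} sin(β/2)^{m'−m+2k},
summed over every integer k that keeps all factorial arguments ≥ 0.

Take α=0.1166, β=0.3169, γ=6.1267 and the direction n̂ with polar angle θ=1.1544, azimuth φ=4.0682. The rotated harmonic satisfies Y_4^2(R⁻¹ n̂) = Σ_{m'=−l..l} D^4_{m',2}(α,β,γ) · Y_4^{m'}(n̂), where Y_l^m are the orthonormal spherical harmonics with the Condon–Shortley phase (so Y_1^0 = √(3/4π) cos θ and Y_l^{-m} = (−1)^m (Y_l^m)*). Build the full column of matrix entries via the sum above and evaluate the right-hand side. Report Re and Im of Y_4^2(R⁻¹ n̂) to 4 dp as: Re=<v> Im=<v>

Re=0.0536 Im=-0.2370

Need the full column D^4_{m',2} for m'=−4..4 at α=0.1166, β=0.3169, γ=6.1267.
cos(β/2)=0.987473, sin(β/2)=0.157788
d^4_{-4,2}: single k=6 term ⇒ +0.000080;  D = +0.000057+0.000056i
d^4_{-3,2}: k∈[5..6] ⇒ +0.001057 -0.000009 = +0.001048;  D = +0.000826+0.000645i
d^4_{-2,2}: k∈[4..6] ⇒ +0.008841 -0.000181 +0.000000 = +0.008660;  D = +0.007401+0.004498i
d^4_{-1,2}: k∈[3..5] ⇒ +0.052163 -0.001998 +0.000010 = +0.050175;  D = +0.045617+0.020897i
d^4_{0,2}: k∈[2..4] ⇒ +0.218988 -0.014910 +0.000143 = +0.204220;  D = +0.194300+0.062877i
d^4_{1,2}: k∈[1..3] ⇒ +0.612896 -0.078244 +0.001332 = +0.535983;  D = +0.525682+0.104576i
d^4_{2,2}: k∈[0..2] ⇒ +0.904070 -0.277000 +0.008841 = +0.635911;  D = +0.633888+0.050673i
d^4_{3,2}: k∈[0..1] ⇒ -0.540523 +0.041403 = -0.499120;  D = -0.498782+0.018378i
d^4_{4,2}: single k=0 term ⇒ +0.122145;  D = +0.120711-0.018667i
Y_4^{m'}(θ=1.1544,φ=4.0682) and Σ D·Y over m':
  (+0.0001+0.0001i)·(-0.2615+0.1657i)  (+0.0008+0.0006i)·(+0.3622+0.1371i)  (+0.0074+0.0045i)·(-0.0113-0.0390i)  (+0.0456+0.0209i)·(+0.1949-0.2595i)  (+0.1943+0.0629i)·(-0.1027+0.0000i)  (+0.5257+0.1046i)·(-0.1949-0.2595i)  (+0.6339+0.0507i)·(-0.0113+0.0390i)  (-0.4988+0.0184i)·(-0.3622+0.1371i)  (+0.1207-0.0187i)·(-0.2615-0.1657i)
Y_4^2(R⁻¹ n̂) = +0.053627-0.237036i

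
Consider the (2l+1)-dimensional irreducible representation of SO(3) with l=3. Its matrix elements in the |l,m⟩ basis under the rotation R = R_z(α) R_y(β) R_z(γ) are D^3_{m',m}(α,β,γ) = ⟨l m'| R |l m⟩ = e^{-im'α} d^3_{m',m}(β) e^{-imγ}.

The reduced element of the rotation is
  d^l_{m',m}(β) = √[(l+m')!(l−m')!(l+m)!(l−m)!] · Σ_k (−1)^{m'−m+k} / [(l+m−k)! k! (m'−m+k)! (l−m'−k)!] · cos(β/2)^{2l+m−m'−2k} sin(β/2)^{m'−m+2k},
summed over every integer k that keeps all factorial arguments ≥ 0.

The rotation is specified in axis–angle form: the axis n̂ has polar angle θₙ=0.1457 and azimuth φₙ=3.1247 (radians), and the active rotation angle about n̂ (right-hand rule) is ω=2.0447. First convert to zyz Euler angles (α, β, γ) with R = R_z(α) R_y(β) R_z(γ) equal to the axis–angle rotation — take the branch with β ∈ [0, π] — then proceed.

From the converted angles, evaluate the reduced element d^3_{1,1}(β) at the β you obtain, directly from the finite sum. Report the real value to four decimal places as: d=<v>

Axis–angle → zyz. n̂ = (sinθₙcosφₙ, sinθₙsinφₙ, cosθₙ) = (-0.145164, +0.002452, +0.989405), ω = 2.0447.
R = I cosω + sinω [n̂]ₓ + (1−cosω) n̂n̂ᵀ gives
  R = [-0.425674, -0.880884, -0.206990; +0.879847, -0.456354, +0.132700; -0.211354, -0.125632, +0.969302]
β = atan2(√(R₁₃²+R₂₃²), R₃₃) = 0.248421; α = atan2(R₂₃, R₁₃) mod 2π = 2.571503; γ = atan2(R₃₂, −R₃₁) mod 2π = 5.746881
d^3_{1,1}(β=0.2484) via the finite sum:
c=cos(0.248421/2)=0.992296, s=sin(0.248421/2)=0.123892; N=√[24·2·24·2]=48.000000
Admissible k: 0..2 (factorial args all ≥0)
  k=0: (−1)^0·48.0000/(48)·0.9923^6·0.1239^0 = +0.954656
  k=1: (−1)^1·48.0000/(6)·0.9923^4·0.1239^2 = -0.119052
  k=2: (−1)^2·48.0000/(8)·0.9923^2·0.1239^4 = +0.001392
d^3_{1,1}(0.2484) = +0.954656 -0.119052 +0.001392 = +0.836995

d=0.8370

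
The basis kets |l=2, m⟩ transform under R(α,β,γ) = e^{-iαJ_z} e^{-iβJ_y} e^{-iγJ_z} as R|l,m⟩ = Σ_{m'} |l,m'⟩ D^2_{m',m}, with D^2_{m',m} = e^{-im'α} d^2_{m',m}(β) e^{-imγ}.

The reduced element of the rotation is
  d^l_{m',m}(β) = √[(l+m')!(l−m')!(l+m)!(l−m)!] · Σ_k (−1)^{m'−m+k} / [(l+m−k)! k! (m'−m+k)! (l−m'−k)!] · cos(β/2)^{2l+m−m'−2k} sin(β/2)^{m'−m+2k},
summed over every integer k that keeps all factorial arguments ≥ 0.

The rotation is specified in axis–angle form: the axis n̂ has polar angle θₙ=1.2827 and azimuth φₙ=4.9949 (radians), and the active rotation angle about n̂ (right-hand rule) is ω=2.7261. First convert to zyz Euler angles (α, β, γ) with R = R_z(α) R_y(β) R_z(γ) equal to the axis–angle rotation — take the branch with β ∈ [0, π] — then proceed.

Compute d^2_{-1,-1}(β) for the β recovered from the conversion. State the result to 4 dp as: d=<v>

Axis–angle → zyz. n̂ = (sinθₙcosφₙ, sinθₙsinφₙ, cosθₙ) = (+0.267279, -0.920779, +0.284128), ω = 2.7261.
R = I cosω + sinω [n̂]ₓ + (1−cosω) n̂n̂ᵀ gives
  R = [-0.778120, -0.585956, -0.226242; -0.356585, +0.708614, -0.608863; +0.517085, -0.393093, -0.760329]
β = atan2(√(R₁₃²+R₂₃²), R₃₃) = 2.434616; α = atan2(R₂₃, R₁₃) mod 2π = 4.356618; γ = atan2(R₃₂, −R₃₁) mod 2π = 3.791596
d^2_{-1,-1}(β=2.4346) via the finite sum:
c=cos(2.434616/2)=0.346172, s=sin(2.434616/2)=0.938171; N=√[1·6·1·6]=6.000000
Admissible k: 0..1 (factorial args all ≥0)
  k=0: (−1)^0·6.0000/(6)·0.3462^4·0.9382^0 = +0.014361
  k=1: (−1)^1·6.0000/(2)·0.3462^2·0.9382^2 = -0.316425
d^2_{-1,-1}(2.4346) = +0.014361 -0.316425 = -0.302064

d=-0.3021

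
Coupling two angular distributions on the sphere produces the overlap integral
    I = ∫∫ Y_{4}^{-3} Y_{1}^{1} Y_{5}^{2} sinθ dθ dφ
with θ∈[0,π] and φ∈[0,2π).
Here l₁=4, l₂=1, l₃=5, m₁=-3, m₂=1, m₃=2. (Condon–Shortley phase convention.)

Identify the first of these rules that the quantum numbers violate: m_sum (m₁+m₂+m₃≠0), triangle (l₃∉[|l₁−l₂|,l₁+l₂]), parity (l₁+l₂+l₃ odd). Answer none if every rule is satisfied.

none

Σmᵢ = 0  ✓
l₃∈[|l₁−l₂|,l₁+l₂]=[3,5], have l₃=5  ✓
Σlᵢ = 10 ⇒ even  ✓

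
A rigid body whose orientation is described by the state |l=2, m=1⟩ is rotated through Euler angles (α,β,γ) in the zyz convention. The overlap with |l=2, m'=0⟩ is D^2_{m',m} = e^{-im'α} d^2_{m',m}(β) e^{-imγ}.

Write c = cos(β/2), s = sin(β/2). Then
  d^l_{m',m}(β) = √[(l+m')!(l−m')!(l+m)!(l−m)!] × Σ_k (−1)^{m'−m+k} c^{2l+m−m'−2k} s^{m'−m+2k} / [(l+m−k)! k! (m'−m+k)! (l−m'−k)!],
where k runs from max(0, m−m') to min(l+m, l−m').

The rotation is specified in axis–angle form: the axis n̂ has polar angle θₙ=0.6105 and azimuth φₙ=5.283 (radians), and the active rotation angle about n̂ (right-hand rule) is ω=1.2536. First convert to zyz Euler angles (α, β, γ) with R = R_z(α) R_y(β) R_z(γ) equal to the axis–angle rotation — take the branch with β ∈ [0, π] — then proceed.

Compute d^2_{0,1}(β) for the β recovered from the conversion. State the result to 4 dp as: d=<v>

d=0.6003

Axis–angle → zyz. n̂ = (sinθₙcosφₙ, sinθₙsinφₙ, cosθₙ) = (+0.309654, -0.482454, +0.819361), ω = 1.2536.
R = I cosω + sinω [n̂]ₓ + (1−cosω) n̂n̂ᵀ gives
  R = [+0.377882, -0.881284, -0.283803; +0.675689, +0.472066, -0.566213; +0.632968, +0.022199, +0.773859]
β = atan2(√(R₁₃²+R₂₃²), R₃₃) = 0.685884; α = atan2(R₂₃, R₁₃) mod 2π = 4.247758; γ = atan2(R₃₂, −R₃₁) mod 2π = 3.106536
d^2_{0,1}(β=0.6859) via the finite sum:
c=cos(0.685884/2)=0.941769, s=sin(0.685884/2)=0.336259; N=√[2·2·6·1]=4.898979
k: max(0,(1)−(0))=1 … min(2+(1),2−(0))=2
  k=1: (−1)^0·4.8990/(2)·0.9418^3·0.3363^1 = +0.687992
  k=2: (−1)^1·4.8990/(2)·0.9418^1·0.3363^3 = -0.087709
d^2_{0,1}(0.6859) = +0.687992 -0.087709 = +0.600284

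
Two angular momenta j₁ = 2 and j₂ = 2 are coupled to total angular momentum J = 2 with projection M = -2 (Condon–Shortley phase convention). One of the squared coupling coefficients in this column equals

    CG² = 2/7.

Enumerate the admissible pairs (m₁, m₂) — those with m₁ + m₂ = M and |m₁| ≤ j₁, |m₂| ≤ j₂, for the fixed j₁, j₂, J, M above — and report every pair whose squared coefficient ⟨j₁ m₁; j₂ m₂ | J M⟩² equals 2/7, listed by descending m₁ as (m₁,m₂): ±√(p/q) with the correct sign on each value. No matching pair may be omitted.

(0,-2): +√(2/7); (-2,0): +√(2/7)

Admissible pairs with m₁+m₂ = M = -2: (-2,0), (-1,-1), (0,-2)
  (m₁,m₂)=(0,-2): CG² = 2/7, CG = +√(2/7)   ← matches the target
  (m₁,m₂)=(-1,-1): CG² = 3/7, CG = −√(3/7)
  (m₁,m₂)=(-2,0): CG² = 2/7, CG = +√(2/7)   ← matches the target
Pairs with CG² = 2/7: (0,-2): +√(2/7); (-2,0): +√(2/7)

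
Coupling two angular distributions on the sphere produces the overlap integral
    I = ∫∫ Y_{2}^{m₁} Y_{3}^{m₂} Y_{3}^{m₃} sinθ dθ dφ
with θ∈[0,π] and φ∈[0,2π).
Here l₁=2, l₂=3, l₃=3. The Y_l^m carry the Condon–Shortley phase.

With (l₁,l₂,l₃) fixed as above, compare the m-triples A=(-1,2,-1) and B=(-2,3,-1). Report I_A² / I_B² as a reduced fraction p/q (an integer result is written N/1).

3/2

l's match ⇒ only the (l;m) 3-j factors differ between A and B.
A: triangle coeff Δ(2,3,3) = 1/3780; Σ_t [1,2]: t=1:−1/48 t=2:+1/12 = 1/16; (3j)²=1/28 [(2 3 3; -1 2 -1)], sign=+1
B: triangle coeff Δ(2,3,3) = 1/3780; Σ_t [2,2]: t=2:+1/96 = 1/96; (3j)²=1/42 [(2 3 3; -2 3 -1)], sign=+1
I_A²/I_B² = (1/28)/(1/42) = 3/2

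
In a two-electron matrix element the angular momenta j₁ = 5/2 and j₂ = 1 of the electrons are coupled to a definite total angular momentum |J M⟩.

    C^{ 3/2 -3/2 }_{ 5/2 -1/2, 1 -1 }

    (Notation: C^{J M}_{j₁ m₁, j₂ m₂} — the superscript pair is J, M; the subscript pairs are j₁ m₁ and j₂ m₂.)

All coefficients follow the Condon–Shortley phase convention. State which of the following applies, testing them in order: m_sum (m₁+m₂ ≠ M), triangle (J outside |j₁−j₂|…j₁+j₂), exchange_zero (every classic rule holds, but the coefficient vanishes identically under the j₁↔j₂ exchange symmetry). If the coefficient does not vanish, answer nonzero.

nonzero

m-sum: m₁+m₂ = -1/2+(-1) = -3/2, M = -3/2  ✓
triangle: |j₁−j₂| = 3/2 ≤ J = 3/2 ≤ j₁+j₂ = 7/2  ✓
exchange: j₁≠j₂ or m₁≠m₂ — the exchange symmetry imposes no constraint here
value check: CG = +√(1/15) = +0.258199 ≠ 0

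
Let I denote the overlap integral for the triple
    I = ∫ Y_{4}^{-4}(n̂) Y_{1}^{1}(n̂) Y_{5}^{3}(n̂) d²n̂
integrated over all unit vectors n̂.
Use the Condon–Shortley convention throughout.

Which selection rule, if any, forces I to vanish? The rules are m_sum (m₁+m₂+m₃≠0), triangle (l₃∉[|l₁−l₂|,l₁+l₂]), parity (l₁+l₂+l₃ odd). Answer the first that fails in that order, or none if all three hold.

none

m₁+m₂+m₃ = -4 + 1 + 3 = 0  ✓
triangle: |4−1|=3 ≤ l₃=5 ≤ 4+1=5  ✓
parity: l₁+l₂+l₃ = 10 is even  ✓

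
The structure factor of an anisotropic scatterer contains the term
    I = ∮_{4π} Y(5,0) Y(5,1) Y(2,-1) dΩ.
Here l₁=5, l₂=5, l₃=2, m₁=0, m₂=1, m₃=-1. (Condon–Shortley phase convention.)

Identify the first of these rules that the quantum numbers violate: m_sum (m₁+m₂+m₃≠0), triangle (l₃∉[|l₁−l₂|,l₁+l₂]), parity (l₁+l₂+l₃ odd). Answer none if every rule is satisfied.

azimuthal sum: 0 + 1 − 1 = 0  ✓
0 ≤ 2 ≤ 10 (triangle on l)  ✓
L = 5 + 5 + 2 = 12 (even)  ✓

none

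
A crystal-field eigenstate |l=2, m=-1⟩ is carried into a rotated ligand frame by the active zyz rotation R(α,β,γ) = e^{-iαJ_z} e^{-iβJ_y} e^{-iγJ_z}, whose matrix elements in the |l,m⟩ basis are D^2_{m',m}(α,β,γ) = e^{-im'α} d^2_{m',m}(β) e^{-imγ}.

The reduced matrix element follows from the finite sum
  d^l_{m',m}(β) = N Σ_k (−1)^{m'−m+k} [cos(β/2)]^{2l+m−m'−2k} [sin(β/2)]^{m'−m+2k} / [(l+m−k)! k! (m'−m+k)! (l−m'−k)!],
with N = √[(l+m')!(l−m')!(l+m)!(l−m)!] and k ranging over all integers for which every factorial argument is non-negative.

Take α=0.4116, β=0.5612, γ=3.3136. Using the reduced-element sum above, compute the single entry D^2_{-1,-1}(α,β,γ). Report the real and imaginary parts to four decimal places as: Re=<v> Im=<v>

Re=-0.5341 Im=-0.3527

D^2_{-1,-1}(0.4116,0.5612,3.3136) = e^{-i·-1·0.4116}·d^2_{-1,-1}(0.5612)·e^{-i·-1·3.3136}. Compute d first:
With c≡cos(β/2)=0.960889 and s≡sin(β/2)=0.276932, N=[1·6·1·6]^{1/2}=6.000000
The bounds max(0,m−m')=0 and min(l+m,l−m')=1 give 2 terms
  k=0: (−1)^0·6.0000/(6)·0.9609^4·0.2769^0 = +0.852499
  k=1: (−1)^1·6.0000/(2)·0.9609^2·0.2769^2 = -0.212430
d^2_{-1,-1}(0.5612) = +0.852499 -0.212430 = +0.640069
Attach z-rotation phases: D = e^{-i(-1)(0.4116)}·(+0.640069)·e^{-i(-1)(3.3136)} = -0.534125-0.352702i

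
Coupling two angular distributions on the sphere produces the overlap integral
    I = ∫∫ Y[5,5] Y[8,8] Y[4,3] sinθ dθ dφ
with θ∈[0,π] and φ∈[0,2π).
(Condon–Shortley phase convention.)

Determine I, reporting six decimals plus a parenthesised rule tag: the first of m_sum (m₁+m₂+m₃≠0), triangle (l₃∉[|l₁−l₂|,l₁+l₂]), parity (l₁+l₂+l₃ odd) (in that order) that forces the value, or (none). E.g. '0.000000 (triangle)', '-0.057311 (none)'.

Σmᵢ = 16 ≠ 0, so the φ-integral vanishes; I = 0

0.000000 (m_sum)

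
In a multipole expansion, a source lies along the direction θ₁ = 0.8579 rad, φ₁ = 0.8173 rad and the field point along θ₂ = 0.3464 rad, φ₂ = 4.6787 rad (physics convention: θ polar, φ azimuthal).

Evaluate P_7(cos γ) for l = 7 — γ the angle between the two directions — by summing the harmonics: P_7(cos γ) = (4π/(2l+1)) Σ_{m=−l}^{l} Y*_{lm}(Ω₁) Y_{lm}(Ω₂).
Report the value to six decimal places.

0.040807

Term-by-term m-sum for l=7 (normalisation 4π/15 = 0.837758):
  m=-7: Y*=0.05998 - 0.03778j  Y=0.00006 - 0.00025j  product -0.00001 - 0.00002j
  m=-6: Y*=0.04362 - 0.22512j  Y=-0.00264 - 0.00054j  product -0.00024 + 0.00057j
  m=-5: Y*=-0.24285 - 0.33597j  Y=-0.00291 + 0.01714j  product 0.00647 - 0.00318j
  m=-4: Y*=-0.39921 - 0.05122j  Y=0.07727 + 0.01048j  product -0.03031 - 0.00814j
  m=-3: Y*=-0.03448 + 0.02844j  Y=0.02470 - 0.24356j  product 0.00608 + 0.00910j
  m=-2: Y*=0.02198 - 0.34407j  Y=-0.50120 - 0.03382j  product -0.02265 + 0.17170j
  m=-1: Y*=-0.14044 - 0.14970j  Y=-0.01758 + 0.52169j  product 0.08057 - 0.07063j
  m=+0: Y*=0.29113 + 0.00000j  Y=-0.10680 + 0.00000j  product -0.03109 + 0.00000j
  m=+1: Y*=0.14044 - 0.14970j  Y=0.01758 + 0.52169j  product 0.08057 + 0.07063j
  m=+2: Y*=0.02198 + 0.34407j  Y=-0.50120 + 0.03382j  product -0.02265 - 0.17170j
  m=+3: Y*=0.03448 + 0.02844j  Y=-0.02470 - 0.24356j  product 0.00608 - 0.00910j
  m=+4: Y*=-0.39921 + 0.05122j  Y=0.07727 - 0.01048j  product -0.03031 + 0.00814j
  m=+5: Y*=0.24285 - 0.33597j  Y=0.00291 + 0.01714j  product 0.00647 + 0.00318j
  m=+6: Y*=0.04362 + 0.22512j  Y=-0.00264 + 0.00054j  product -0.00024 - 0.00057j
  m=+7: Y*=-0.05998 - 0.03778j  Y=-0.00006 - 0.00025j  product -0.00001 + 0.00002j
Σ over m = 0.04871 + 0.00000j; ×(4π/15) → 0.04081 + 0.00000j. Real part: 0.040807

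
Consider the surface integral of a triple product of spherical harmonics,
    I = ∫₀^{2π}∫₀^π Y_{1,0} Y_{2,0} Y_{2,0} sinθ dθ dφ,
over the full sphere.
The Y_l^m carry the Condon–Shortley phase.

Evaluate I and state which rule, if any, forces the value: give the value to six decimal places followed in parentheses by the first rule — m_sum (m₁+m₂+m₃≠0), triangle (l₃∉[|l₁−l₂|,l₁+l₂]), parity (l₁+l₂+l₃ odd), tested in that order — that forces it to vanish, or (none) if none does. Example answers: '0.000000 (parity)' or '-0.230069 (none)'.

L=5 odd ⇒ parity kills the (l;000) factor ⇒ I = 0

0.000000 (parity)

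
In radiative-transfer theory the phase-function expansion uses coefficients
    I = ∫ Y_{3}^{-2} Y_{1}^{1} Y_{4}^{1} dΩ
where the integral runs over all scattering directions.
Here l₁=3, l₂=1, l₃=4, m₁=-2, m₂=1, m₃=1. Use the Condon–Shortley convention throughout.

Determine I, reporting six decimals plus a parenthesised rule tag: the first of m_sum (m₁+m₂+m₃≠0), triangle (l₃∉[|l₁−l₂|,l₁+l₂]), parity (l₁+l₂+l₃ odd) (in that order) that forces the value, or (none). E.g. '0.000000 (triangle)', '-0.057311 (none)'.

Checks pass: Σm=0; 8 even; l₃=4∈[2,4].
(2·3+1)(2·1+1)(2·4+1) = 189
Δ: 0! 6! 2! / 9! → 1/252
sum: t=0:+1/36 = 1/36
3j²(3 1 4; 0 0 0) = Δ·Π!·Σ² = 4/63  (sign +1)
sum: t=0:+1/240 = 1/240
3j²(3 1 4; -2 1 1) = Δ·Π!·Σ² = 1/84  (sign -1)
combine: 4πI² = 189·4/63·1/84 = 1/7
take √, sign -1: I = -0.10662181
No selection rule forces the value: the integral is nonzero (none).

-0.106622 (none)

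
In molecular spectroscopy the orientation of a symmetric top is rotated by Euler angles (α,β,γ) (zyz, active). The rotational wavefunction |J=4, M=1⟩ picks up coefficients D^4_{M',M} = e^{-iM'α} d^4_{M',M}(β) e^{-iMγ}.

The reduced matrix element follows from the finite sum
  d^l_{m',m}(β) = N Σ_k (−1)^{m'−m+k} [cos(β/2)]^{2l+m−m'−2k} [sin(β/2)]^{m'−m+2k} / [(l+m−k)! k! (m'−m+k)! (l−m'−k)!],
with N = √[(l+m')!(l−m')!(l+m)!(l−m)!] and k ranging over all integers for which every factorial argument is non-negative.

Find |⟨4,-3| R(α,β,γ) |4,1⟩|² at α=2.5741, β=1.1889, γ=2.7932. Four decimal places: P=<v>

Split into d^4_{-3,1}(β=1.1889) × two z-phases.
With c≡cos(β/2)=0.828457 and s≡sin(β/2)=0.560053, N=[1·5040·120·6]^{1/2}=1904.940944
Admissible k: 4..5 (factorial args all ≥0)
  k=4: (−1)^0·1904.9409/(144)·0.8285^4·0.5601^4 = +0.613077
  k=5: (−1)^1·1904.9409/(240)·0.8285^2·0.5601^6 = -0.168107
d^4_{-3,1}(1.1889) = +0.613077 -0.168107 = +0.444970
|D^4_{-3,1}|² = |d^4_{-3,1}(β)|² = (+0.444970)² = 0.197999 (the z-rotation phases have unit modulus)

P=0.1980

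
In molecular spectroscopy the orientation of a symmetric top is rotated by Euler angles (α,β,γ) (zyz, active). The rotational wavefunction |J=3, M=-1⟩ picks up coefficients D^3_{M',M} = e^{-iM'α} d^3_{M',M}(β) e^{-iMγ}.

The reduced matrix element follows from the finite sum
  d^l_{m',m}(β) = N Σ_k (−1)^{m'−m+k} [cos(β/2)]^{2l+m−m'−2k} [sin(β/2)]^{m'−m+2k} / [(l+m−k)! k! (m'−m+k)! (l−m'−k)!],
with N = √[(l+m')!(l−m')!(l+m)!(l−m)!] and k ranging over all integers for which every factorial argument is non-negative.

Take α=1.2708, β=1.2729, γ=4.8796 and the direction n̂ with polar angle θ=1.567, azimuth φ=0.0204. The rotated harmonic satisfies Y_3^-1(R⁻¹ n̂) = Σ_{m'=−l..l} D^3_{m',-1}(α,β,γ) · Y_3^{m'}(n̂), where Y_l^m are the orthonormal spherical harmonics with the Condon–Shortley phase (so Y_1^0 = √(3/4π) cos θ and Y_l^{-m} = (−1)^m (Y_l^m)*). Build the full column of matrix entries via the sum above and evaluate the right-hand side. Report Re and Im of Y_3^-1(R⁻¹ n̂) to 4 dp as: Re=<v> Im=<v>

Re=-0.1670 Im=-0.0124

Need the full column D^3_{m',-1} for m'=−3..3 at α=1.2708, β=1.2729, γ=4.8796.
cos(β/2)=0.804211, sin(β/2)=0.594344
d^3_{-3,-1}: single k=2 term ⇒ +0.572270;  D = -0.425379+0.382813i
d^3_{-2,-1}: k∈[1..2] ⇒ +0.632248 -0.690643 = -0.058395;  D = -0.024491-0.053011i
d^3_{-1,-1}: k∈[0..2] ⇒ +0.270532 -1.182077 +0.484221 = -0.427324;  D = -0.423562+0.056576i
d^3_{0,-1}: k∈[0..2] ⇒ -0.692593 +1.134843 -0.206610 = +0.235640;  D = +0.039218-0.232354i
d^3_{1,-1}: k∈[0..2] ⇒ +0.886557 -0.645627 +0.044079 = +0.285009;  D = -0.254464-0.128366i
d^3_{2,-1}: k∈[0..1] ⇒ -0.690643 +0.188608 = -0.502035;  D = +0.348475-0.361392i
d^3_{3,-1}: single k=0 term ⇒ +0.312563;  D = +0.150836+0.273759i
Y_3^{m'}(θ=1.567,φ=0.0204) and Σ D·Y over m':
  (-0.4254+0.3828i)·(+0.4164-0.0255i)  (-0.0245-0.0530i)·(+0.0039-0.0002i)  (-0.4236+0.0566i)·(-0.3231+0.0066i)  (+0.0392-0.2324i)·(-0.0042+0.0000i)  (-0.2545-0.1284i)·(+0.3231+0.0066i)  (+0.3485-0.3614i)·(+0.0039+0.0002i)  (+0.1508+0.2738i)·(-0.4164-0.0255i)
Y_3^-1(R⁻¹ n̂) = -0.166957-0.012363i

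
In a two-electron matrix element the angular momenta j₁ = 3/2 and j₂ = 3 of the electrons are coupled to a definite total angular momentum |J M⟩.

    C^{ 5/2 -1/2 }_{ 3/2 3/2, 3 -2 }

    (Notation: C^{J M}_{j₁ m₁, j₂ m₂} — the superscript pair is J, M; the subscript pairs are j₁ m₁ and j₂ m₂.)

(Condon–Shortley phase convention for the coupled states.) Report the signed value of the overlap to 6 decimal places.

+√(3/7) ≈ +0.654654

√[6·2!1!4!/8! · 3!0!1!5!2!3!] = √(432/7)
  +(−1)^0/∏(0,2,0,1,1,3)! = 1/12  (running 1/12)
⟨..|..⟩ = √(432/7)·(1/12) = +0.654654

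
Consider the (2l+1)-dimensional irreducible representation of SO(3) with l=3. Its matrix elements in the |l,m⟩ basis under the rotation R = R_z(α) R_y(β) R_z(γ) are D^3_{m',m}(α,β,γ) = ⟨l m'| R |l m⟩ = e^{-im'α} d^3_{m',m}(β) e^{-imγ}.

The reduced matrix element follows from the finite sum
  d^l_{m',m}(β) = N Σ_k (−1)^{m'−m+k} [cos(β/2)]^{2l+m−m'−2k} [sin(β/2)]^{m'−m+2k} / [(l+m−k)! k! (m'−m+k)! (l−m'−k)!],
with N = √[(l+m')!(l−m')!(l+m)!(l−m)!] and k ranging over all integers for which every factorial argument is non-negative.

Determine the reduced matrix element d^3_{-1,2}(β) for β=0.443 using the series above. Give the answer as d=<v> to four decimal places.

d^3_{-1,2}(β=0.4430) via the finite sum:
With c≡cos(β/2)=0.975569 and s≡sin(β/2)=0.219693, N=[2·24·120·1]^{1/2}=75.894664
The bounds max(0,m−m')=3 and min(l+m,l−m')=4 give 2 terms
  k=3: (−1)^0·75.8947/(12)·0.9756^3·0.2197^3 = +0.062266
  k=4: (−1)^1·75.8947/(24)·0.9756^1·0.2197^5 = -0.001579
d^3_{-1,2}(0.4430) = +0.062266 -0.001579 = +0.060688

d=0.0607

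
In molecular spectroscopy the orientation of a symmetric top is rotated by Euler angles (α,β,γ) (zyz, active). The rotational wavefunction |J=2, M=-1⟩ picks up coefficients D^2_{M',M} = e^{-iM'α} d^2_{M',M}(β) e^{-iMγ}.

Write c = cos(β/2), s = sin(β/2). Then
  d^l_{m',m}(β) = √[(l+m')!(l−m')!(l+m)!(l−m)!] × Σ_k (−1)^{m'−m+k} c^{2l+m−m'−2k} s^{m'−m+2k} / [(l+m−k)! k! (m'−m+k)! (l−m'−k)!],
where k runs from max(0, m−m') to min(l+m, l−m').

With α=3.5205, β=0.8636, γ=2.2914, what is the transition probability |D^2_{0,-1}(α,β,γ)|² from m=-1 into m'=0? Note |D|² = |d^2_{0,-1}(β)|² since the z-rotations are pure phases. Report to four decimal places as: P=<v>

First d^2_{0,-1}(β=0.8636), then the phase factors e^{-i(0)α} and e^{-i(-1)γ}:
With c≡cos(β/2)=0.908214 and s≡sin(β/2)=0.418506, N=[2·2·1·6]^{1/2}=4.898979
Admissible k: 0..1 (factorial args all ≥0)
  k=0: (−1)^1·4.8990/(2)·0.9082^3·0.4185^1 = -0.767966
  k=1: (−1)^2·4.8990/(2)·0.9082^1·0.4185^3 = +0.163068
d^2_{0,-1}(0.8636) = -0.767966 +0.163068 = -0.604898
|D^2_{0,-1}|² = |d^2_{0,-1}(β)|² = (-0.604898)² = 0.365901 (the z-rotation phases have unit modulus)

P=0.3659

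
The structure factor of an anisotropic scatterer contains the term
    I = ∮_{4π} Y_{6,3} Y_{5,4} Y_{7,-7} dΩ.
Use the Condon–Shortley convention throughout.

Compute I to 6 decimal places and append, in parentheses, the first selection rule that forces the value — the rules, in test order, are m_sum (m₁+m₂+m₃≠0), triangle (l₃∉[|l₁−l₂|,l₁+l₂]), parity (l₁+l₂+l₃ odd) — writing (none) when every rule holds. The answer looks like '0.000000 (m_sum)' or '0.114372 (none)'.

0.142065 (none)

Rules hold: Σm=0, L=18 even, 1≤7≤11.
N = 13·11·15 = 2145
Δ = 4!·8!·6!/19! = 1/174594420
Racah Σ t=0..4: t=0:+1/4147200 t=1:−1/207360 t=2:+1/82944 t=3:−1/207360 t=4:+1/4147200 = 1/345600
⇒ 3j(6 5 7; 0 0 0)² = 420/46189, sgn -1
Racah Σ t=3..3: t=3:−1/174182400 = -1/174182400
⇒ 3j(6 5 7; 3 4 -7)² = 21/1615, sgn -1
4πI² = N·(3j₀)²·(3jₘ)² = 26460/104329
I = +1·√(0.253621/4π) = 0.14206512
No selection rule forces the value: the integral is nonzero (none).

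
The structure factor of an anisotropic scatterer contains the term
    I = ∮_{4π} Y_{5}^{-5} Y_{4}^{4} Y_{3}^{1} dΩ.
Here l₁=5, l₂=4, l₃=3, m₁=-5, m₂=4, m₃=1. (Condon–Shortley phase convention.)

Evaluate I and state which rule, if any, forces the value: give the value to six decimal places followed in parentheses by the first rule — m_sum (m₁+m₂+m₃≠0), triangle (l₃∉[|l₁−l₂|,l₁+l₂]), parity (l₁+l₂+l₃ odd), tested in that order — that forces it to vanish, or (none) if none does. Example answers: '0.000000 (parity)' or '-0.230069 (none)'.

m-sum 0 ✓  L=12 even ✓  1≤3≤9 ✓
Π(2lᵢ+1) = 11×9×7 = 693
triangle coeff Δ(5,4,3) = 1/180180
Σ_t [2,4]: t=2:+1/576 t=3:−1/144 t=4:+1/576 = -1/288
(3j)²=20/1001 [(5 4 3; 0 0 0)], sign=+1
Σ_t [6,6]: t=6:+1/34560 = 1/34560
(3j)²=14/429 [(5 4 3; -5 4 1)], sign=+1
⇒ 4πI² = 840/1859
I = (+1)√(840/1859/(4π)) = 0.18962475
No selection rule forces the value: the integral is nonzero (none).

0.189625 (none)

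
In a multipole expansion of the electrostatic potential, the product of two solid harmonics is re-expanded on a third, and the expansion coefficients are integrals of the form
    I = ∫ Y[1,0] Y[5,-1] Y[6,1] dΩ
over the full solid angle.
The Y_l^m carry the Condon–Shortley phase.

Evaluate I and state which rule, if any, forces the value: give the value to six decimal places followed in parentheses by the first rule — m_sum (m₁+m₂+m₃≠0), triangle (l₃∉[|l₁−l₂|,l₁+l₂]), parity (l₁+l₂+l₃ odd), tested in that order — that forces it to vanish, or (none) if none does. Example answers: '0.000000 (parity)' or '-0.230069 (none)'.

Checks pass: Σm=0; 12 even; l₃=6∈[4,6].
(2·1+1)(2·5+1)(2·6+1) = 429
Δ: 0! 2! 10! / 13! → 1/858
sum: t=0:+1/14400 = 1/14400
3j²(1 5 6; 0 0 0) = Δ·Π!·Σ² = 6/143  (sign +1)
sum: t=0:+1/17280 = 1/17280
3j²(1 5 6; 0 -1 1) = Δ·Π!·Σ² = 35/858  (sign -1)
combine: 4πI² = 429·6/143·35/858 = 105/143
take √, sign -1: I = -0.24172507
No selection rule forces the value: the integral is nonzero (none).

-0.241725 (none)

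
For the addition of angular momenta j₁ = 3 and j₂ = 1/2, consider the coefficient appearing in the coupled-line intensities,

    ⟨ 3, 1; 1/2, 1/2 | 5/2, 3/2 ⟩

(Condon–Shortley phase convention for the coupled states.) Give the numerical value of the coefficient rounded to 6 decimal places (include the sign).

-0.534522

√[6·1!5!0!/7! · 4!2!1!0!4!1!] = √(1152/7)
  +(−1)^1/∏(1,0,1,0,4,0)! = -1/24  (running -1/24)
⟨..|..⟩ = √(1152/7)·(-1/24) = -0.534522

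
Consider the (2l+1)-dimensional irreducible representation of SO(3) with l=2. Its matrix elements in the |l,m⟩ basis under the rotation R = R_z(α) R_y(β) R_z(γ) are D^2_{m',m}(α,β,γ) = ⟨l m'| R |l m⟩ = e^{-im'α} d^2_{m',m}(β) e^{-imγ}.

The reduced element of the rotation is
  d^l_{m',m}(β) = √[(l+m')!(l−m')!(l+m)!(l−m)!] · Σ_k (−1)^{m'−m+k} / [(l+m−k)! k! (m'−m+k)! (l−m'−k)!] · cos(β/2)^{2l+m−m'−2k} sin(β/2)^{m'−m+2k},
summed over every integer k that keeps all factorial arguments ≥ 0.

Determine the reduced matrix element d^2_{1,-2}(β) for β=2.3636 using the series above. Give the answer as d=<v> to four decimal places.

d=-0.6009

d^2_{1,-2}(β=2.3636) via the finite sum:
With c≡cos(β/2)=0.379260 and s≡sin(β/2)=0.925290, N=[6·1·1·24]^{1/2}=12.000000
Admissible k: 0..0 (factorial args all ≥0)
  k=0: (−1)^3·12.0000/(6)·0.3793^1·0.9253^3 = -0.600898
d^2_{1,-2}(2.3636) = -0.600898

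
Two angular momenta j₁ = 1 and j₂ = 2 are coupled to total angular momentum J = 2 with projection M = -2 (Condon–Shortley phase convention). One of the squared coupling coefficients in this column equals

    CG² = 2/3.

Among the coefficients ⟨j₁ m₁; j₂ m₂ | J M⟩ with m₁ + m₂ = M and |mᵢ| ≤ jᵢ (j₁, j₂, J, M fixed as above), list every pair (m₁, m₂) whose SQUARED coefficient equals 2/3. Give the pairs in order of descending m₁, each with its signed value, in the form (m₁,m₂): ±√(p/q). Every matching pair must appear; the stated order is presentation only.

Admissible pairs with m₁+m₂ = M = -2: (-1,-1), (0,-2)
  (m₁,m₂)=(0,-2): CG² = 2/3, CG = +√(2/3)   ← matches the target
  (m₁,m₂)=(-1,-1): CG² = 1/3, CG = −√(1/3)
Pairs with CG² = 2/3: (0,-2): +√(2/3)

(0,-2): +√(2/3)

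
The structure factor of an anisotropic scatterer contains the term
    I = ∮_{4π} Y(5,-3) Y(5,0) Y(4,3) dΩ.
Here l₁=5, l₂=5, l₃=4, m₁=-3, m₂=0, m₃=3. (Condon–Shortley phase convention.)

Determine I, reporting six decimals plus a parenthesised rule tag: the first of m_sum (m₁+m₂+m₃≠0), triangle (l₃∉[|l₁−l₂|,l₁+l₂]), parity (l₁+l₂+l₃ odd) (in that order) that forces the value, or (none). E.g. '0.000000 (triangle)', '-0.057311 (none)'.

0.130198 (none)

Rules hold: Σm=0, L=14 even, 0≤4≤10.
N = 11·11·9 = 1089
Δ = 6!·4!·4!/15! = 1/3153150
Racah Σ t=1..5: t=1:−1/69120 t=2:+1/1728 t=3:−1/576 t=4:+1/1728 t=5:−1/69120 = -7/11520
⇒ 3j(5 5 4; 0 0 0)² = 2/143, sgn -1
Racah Σ t=4..5: t=4:+1/6912 t=5:−1/17280 = 1/11520
⇒ 3j(5 5 4; -3 0 3)² = 2/143, sgn -1
4πI² = N·(3j₀)²·(3jₘ)² = 36/169
I = +1·√(0.213018/4π) = 0.13019760
No selection rule forces the value: the integral is nonzero (none).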